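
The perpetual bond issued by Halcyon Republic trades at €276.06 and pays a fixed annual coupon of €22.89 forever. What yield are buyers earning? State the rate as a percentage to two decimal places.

P = C/r ⇒ r = C/P = €22.89/€276.06 = 0.082917

8.29%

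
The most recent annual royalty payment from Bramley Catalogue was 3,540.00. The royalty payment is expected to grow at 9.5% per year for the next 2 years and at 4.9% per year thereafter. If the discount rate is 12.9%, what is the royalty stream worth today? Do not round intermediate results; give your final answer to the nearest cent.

50427.95

D_1 = 3876.30000
D_2 = 4244.54850
Terminal value at year 2: TV = D_2×(1+g_2)/(r−g_2) = 4452.53138/0.08 = 55656.64221
P_0 = D_1/(1+r)^1 + D_2/(1+r)^2 + TV/(1+r)^2
    = 3433.39238 + 3329.99527 + 43664.56297 = 50427.95062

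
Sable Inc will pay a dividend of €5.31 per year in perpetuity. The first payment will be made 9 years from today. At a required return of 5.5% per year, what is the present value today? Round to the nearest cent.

Value at end of year 8: C / r = €5.31 / 0.055 = €96.5455
Discount to today: PV = €96.5455 / (1 + 0.055)^8 = €96.5455 / 1.534687 = €62.91

€62.91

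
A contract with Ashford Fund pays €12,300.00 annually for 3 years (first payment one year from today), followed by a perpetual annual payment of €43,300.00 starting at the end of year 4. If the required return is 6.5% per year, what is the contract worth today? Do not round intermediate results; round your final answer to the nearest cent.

PV of 3-year annuity: €12,300.00 × [1 − (1+0.065)^−3] / 0.065 = 32576.24878
Perpetuity value at year 3: €43,300.00 / 0.065 = 666153.84615
PV of perpetuity: 666153.84615 / (1+0.065)^3 = 551474.85654
Total PV = 32576.24878 + 551474.85654 = 584051.10532

€584051.11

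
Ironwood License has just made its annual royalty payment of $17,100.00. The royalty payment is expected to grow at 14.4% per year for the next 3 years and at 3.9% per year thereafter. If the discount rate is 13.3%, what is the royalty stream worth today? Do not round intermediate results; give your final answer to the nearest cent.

$246870.91

D_1 = 19562.40000
D_2 = 22379.38560
D_3 = 25602.01713
Terminal value at year 3: TV = D_3×(1+g_2)/(r−g_2) = 26600.49579/0.094 = 282983.99781
P_0 = D_1/(1+r)^1 + D_2/(1+r)^2 + D_3/(1+r)^3 + TV/(1+r)^3
    = 17266.01942 + 17433.65067 + 17602.90942 + 194568.32857 = 246870.90808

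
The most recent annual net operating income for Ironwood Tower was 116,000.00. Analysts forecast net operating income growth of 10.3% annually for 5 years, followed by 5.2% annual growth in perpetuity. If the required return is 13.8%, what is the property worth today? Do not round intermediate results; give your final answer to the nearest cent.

1742413.92

D_1 = 127948.00000
D_2 = 141126.64400
D_3 = 155662.68833
D_4 = 171695.94523
D_5 = 189380.62759
Terminal value at year 5: TV = D_5×(1+g_2)/(r−g_2) = 199228.42022/0.086 = 2316609.53748
P_0 = D_1/(1+r)^1 + D_2/(1+r)^2 + D_3/(1+r)^3 + D_4/(1+r)^4 + D_5/(1+r)^5 + TV/(1+r)^5
    = 112432.33743 + 108974.40087 + 105622.81561 + 102374.31073 + 99225.71594 + 1213784.33915 = 1742413.91973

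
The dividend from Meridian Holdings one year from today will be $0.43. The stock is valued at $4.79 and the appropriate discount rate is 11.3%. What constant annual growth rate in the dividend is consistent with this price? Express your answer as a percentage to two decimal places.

2.32%

P = D₁/(r−g) ⇒ g = r − D₁/P = 0.113 − $0.43/$4.79 = 0.023230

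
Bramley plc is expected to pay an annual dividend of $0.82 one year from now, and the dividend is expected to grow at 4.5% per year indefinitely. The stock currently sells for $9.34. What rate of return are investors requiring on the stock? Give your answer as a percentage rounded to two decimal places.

P = D₁/(r − g) ⇒ r = D₁/P + g = $0.8200/$9.34 + 0.045 = 0.087794 + 0.045 = 0.132794

13.28%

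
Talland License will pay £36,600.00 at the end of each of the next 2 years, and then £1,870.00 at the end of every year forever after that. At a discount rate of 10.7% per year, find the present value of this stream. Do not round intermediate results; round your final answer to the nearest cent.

PV of 2-year annuity: £36,600.00 × [1 − (1+0.107)^−2] / 0.107 = 62928.93462
Perpetuity value at year 2: £1,870.00 / 0.107 = 17476.63551
PV of perpetuity: 17476.63551 / (1+0.107)^2 = 14261.41399
Total PV = 62928.93462 + 14261.41399 = 77190.34861

£77190.35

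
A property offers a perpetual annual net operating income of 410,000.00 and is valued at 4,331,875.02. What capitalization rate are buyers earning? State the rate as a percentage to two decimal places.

P = C/r ⇒ r = C/P = 410,000.00/4,331,875.02 = 0.094647

9.46%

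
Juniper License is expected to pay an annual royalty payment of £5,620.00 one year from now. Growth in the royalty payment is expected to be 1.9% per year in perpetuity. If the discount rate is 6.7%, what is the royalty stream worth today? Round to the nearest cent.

£117083.33

Growing perpetuity: P = D₁ / (r − g) = £5,620.0000 / (0.067 − 0.019) = £117,083.33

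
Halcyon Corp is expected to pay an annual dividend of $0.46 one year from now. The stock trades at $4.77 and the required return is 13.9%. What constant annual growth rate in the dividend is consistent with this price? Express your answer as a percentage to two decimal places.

P = D₁/(r−g) ⇒ g = r − D₁/P = 0.139 − $0.46/$4.77 = 0.042564

4.26%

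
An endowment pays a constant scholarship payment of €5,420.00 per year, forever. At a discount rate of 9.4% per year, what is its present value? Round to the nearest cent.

€57659.57

Level perpetuity: PV = C / r = €5,420.00 / 0.094 = €57,659.57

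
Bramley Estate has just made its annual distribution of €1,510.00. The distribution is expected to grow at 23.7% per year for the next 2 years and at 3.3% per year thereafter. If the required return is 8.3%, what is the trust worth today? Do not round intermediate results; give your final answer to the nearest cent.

D_1 = 1867.87000
D_2 = 2310.55519
Terminal value at year 2: TV = D_2×(1+g_2)/(r−g_2) = 2386.80351/0.05 = 47736.07023
P_0 = D_1/(1+r)^1 + D_2/(1+r)^2 + TV/(1+r)^2
    = 1724.71837 + 1969.96919 + 40699.56341 = 44394.25097

€44394.25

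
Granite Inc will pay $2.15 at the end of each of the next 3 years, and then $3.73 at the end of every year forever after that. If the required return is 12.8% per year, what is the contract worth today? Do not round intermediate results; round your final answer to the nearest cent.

$25.40

PV of 3-year annuity: $2.15 × [1 − (1+0.128)^−3] / 0.128 = 5.09377
Perpetuity value at year 3: $3.73 / 0.128 = 29.14062
PV of perpetuity: 29.14062 / (1+0.128)^3 = 20.30353
Total PV = 5.09377 + 20.30353 = 25.39730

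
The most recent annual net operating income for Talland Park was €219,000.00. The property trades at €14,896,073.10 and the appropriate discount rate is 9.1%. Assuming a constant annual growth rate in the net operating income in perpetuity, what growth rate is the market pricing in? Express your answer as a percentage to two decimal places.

7.52%

P = D₀(1+g)/(r−g) ⇒ P(r−g) = D₀(1+g) ⇒ g(P+D₀) = P·r − D₀
g = (P·r − D₀)/(P + D₀) = (€14,896,073.10×0.091 − €219,000.00) / (€14,896,073.10 + €219,000.00) = 0.075193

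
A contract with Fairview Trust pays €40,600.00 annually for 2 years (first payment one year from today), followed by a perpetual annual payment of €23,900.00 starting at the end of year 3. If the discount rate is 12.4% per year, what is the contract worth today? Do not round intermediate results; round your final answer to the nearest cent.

€220818.14

PV of 2-year annuity: €40,600.00 × [1 − (1+0.124)^−2] / 0.124 = 68257.11427
Perpetuity value at year 2: €23,900.00 / 0.124 = 192741.93548
PV of perpetuity: 192741.93548 / (1+0.124)^2 = 152561.02339
Total PV = 68257.11427 + 152561.02339 = 220818.13766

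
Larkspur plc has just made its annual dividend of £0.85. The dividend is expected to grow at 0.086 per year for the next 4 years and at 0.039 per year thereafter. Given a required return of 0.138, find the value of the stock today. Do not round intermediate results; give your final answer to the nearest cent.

D_1 = 0.92310
D_2 = 1.00249
D_3 = 1.08870
D_4 = 1.18233
Terminal value at year 4: TV = D_4×(1+g_2)/(r−g_2) = 1.22844/0.099 = 12.40848
P_0 = D_1/(1+r)^1 + D_2/(1+r)^2 + D_3/(1+r)^3 + D_4/(1+r)^4 + TV/(1+r)^4
    = 0.81116 + 0.77409 + 0.73872 + 0.70497 + 7.39860 = 10.42754

£10.43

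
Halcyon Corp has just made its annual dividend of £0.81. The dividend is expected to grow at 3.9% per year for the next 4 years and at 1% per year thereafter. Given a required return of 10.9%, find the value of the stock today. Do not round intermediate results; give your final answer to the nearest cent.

£9.13

D_1 = 0.84159
D_2 = 0.87441
D_3 = 0.90851
D_4 = 0.94395
Terminal value at year 4: TV = D_4×(1+g_2)/(r−g_2) = 0.95339/0.099 = 9.63016
P_0 = D_1/(1+r)^1 + D_2/(1+r)^2 + D_3/(1+r)^3 + D_4/(1+r)^4 + TV/(1+r)^4
    = 0.75887 + 0.71097 + 0.66610 + 0.62405 + 6.36659 = 9.12659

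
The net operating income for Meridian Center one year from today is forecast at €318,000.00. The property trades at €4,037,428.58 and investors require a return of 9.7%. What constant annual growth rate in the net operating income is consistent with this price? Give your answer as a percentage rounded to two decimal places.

P = D₁/(r−g) ⇒ g = r − D₁/P = 0.097 − €318,000.00/€4,037,428.58 = 0.018237

1.82%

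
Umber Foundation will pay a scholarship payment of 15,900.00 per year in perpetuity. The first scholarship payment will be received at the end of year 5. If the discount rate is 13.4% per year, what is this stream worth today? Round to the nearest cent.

Value at end of year 4: C / r = 15,900.00 / 0.134 = 118,656.7164
Discount to today: PV = 118,656.7164 / (1 + 0.134)^4 = 118,656.7164 / 1.653683 = 71,753.01

71753.01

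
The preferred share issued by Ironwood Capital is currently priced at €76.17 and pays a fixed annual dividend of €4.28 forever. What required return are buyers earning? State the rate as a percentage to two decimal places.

5.62%

P = C/r ⇒ r = C/P = €4.28/€76.17 = 0.056190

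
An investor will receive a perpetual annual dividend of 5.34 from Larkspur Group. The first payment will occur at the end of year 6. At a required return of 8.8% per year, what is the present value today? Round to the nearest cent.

39.80

Value at end of year 5: C / r = 5.34 / 0.088 = 60.6818
Discount to today: PV = 60.6818 / (1 + 0.088)^5 = 60.6818 / 1.524560 = 39.80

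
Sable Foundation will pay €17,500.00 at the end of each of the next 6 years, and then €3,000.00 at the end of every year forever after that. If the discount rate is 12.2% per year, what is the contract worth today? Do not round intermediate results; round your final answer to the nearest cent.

PV of 6-year annuity: €17,500.00 × [1 − (1+0.122)^−6] / 0.122 = 71543.91657
Perpetuity value at year 6: €3,000.00 / 0.122 = 24590.16393
PV of perpetuity: 24590.16393 / (1+0.122)^6 = 12325.49252
Total PV = 71543.91657 + 12325.49252 = 83869.40910

€83869.41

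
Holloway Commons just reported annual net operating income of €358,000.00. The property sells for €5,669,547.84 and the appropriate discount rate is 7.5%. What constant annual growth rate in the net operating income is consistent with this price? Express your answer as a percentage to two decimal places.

P = D₀(1+g)/(r−g) ⇒ P(r−g) = D₀(1+g) ⇒ g(P+D₀) = P·r − D₀
g = (P·r − D₀)/(P + D₀) = (€5,669,547.84×0.075 − €358,000.00) / (€5,669,547.84 + €358,000.00) = 0.011151

1.12%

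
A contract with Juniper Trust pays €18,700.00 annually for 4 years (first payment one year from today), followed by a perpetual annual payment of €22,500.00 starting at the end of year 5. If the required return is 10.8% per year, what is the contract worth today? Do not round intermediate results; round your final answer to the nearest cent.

PV of 4-year annuity: €18,700.00 × [1 − (1+0.108)^−4] / 0.108 = 58264.34359
Perpetuity value at year 4: €22,500.00 / 0.108 = 208333.33333
PV of perpetuity: 208333.33333 / (1+0.108)^4 = 138229.17661
Total PV = 58264.34359 + 138229.17661 = 196493.52020

€196493.52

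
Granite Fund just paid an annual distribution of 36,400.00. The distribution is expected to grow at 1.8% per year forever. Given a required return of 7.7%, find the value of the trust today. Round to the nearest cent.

D₁ = D₀ × (1 + g) = 36,400.00 × 1.018 = 37,055.2000
Growing perpetuity: P = D₁ / (r − g) = 37,055.2000 / (0.077 − 0.018) = 628,054.24

628054.24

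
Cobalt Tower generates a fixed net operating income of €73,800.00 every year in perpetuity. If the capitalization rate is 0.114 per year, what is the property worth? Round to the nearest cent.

€647368.42

Level perpetuity: PV = C / r = €73,800.00 / 0.114 = €647,368.42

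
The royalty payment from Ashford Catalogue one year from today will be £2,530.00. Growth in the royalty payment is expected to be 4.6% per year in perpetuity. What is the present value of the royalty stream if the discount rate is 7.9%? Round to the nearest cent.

Growing perpetuity: P = D₁ / (r − g) = £2,530.0000 / (0.079 − 0.046) = £76,666.67

£76666.67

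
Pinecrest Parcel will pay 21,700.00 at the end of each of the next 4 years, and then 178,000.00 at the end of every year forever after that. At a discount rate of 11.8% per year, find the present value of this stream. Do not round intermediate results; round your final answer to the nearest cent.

PV of 4-year annuity: 21,700.00 × [1 − (1+0.118)^−4] / 0.118 = 66189.07682
Perpetuity value at year 4: 178,000.00 / 0.118 = 1508474.57627
PV of perpetuity: 1508474.57627 / (1+0.118)^4 = 965541.13505
Total PV = 66189.07682 + 965541.13505 = 1031730.21187

1031730.21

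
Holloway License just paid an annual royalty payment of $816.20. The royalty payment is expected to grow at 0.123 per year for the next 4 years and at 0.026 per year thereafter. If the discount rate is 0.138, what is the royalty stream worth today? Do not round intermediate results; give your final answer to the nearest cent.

D_1 = 916.59260
D_2 = 1029.33349
D_3 = 1155.94151
D_4 = 1298.12231
Terminal value at year 4: TV = D_4×(1+g_2)/(r−g_2) = 1331.87349/0.112 = 11891.72763
P_0 = D_1/(1+r)^1 + D_2/(1+r)^2 + D_3/(1+r)^3 + D_4/(1+r)^4 + TV/(1+r)^4
    = 805.44165 + 794.82511 + 784.34850 + 774.00999 + 7090.48439 = 10249.10965

$10249.11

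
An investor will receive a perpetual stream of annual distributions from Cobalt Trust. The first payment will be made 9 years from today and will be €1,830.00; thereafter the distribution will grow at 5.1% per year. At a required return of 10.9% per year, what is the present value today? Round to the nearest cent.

Value at end of year 8: C₁ / (r − g) = €1,830.00 / (0.109 − 0.051) = €31,551.7241
Discount to today: PV = €31,551.7241 / (1 + 0.109)^8 = €31,551.7241 / 2.287981 = €13,790.21

€13790.21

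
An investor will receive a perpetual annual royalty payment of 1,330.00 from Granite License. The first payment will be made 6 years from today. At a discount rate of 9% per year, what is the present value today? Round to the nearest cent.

Value at end of year 5: C / r = 1,330.00 / 0.09 = 14,777.7778
Discount to today: PV = 14,777.7778 / (1 + 0.09)^5 = 14,777.7778 / 1.538624 = 9,604.54

9604.54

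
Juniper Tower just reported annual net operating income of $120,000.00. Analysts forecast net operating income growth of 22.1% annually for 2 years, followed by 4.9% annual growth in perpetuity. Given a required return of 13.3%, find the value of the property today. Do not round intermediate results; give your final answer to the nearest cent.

D_1 = 146520.00000
D_2 = 178900.92000
Terminal value at year 2: TV = D_2×(1+g_2)/(r−g_2) = 187667.06508/0.084 = 2234131.72714
P_0 = D_1/(1+r)^1 + D_2/(1+r)^2 + TV/(1+r)^2
    = 129320.38835 + 139364.69036 + 1740399.52601 = 2009084.60472

$2009084.60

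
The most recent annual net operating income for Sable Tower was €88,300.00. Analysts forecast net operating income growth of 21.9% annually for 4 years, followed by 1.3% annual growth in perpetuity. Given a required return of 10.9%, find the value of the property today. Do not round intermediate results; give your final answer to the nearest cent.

€1810062.40

D_1 = 107637.70000
D_2 = 131210.35630
D_3 = 159945.42433
D_4 = 194973.47226
Terminal value at year 4: TV = D_4×(1+g_2)/(r−g_2) = 197508.12740/0.096 = 2057376.32705
P_0 = D_1/(1+r)^1 + D_2/(1+r)^2 + D_3/(1+r)^3 + D_4/(1+r)^4 + TV/(1+r)^4
    = 97058.34085 + 106685.40802 + 117267.36914 + 128898.93867 + 1360152.34238 = 1810062.39905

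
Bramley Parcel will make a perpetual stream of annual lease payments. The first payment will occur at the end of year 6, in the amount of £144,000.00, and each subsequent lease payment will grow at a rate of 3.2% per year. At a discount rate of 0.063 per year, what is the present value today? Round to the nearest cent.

Value at end of year 5: C₁ / (r − g) = £144,000.00 / (0.063 − 0.032) = £4,645,161.2903
Discount to today: PV = £4,645,161.2903 / (1 + 0.063)^5 = £4,645,161.2903 / 1.357270 = £3,422,429.22

£3422429.22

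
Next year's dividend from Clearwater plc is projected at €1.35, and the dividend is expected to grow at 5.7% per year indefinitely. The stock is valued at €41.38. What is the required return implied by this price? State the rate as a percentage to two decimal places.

8.96%

P = D₁/(r − g) ⇒ r = D₁/P + g = €1.3500/€41.38 + 0.057 = 0.032624 + 0.057 = 0.089624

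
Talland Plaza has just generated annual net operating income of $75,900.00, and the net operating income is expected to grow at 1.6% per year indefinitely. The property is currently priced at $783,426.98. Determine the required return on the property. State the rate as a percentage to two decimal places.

D₁ = $75,900.00 × 1.016 = $77,114.4000
P = D₁/(r − g) ⇒ r = D₁/P + g = $77,114.4000/$783,426.98 + 0.016 = 0.098432 + 0.016 = 0.114432

11.44%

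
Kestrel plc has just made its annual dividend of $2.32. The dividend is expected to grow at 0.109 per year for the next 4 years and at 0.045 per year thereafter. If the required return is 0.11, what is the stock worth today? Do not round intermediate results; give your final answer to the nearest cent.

$46.42

D_1 = 2.57288
D_2 = 2.85332
D_3 = 3.16434
D_4 = 3.50925
Terminal value at year 4: TV = D_4×(1+g_2)/(r−g_2) = 3.66717/0.065 = 56.41792
P_0 = D_1/(1+r)^1 + D_2/(1+r)^2 + D_3/(1+r)^3 + D_4/(1+r)^4 + TV/(1+r)^4
    = 2.31791 + 2.31582 + 2.31374 + 2.31165 + 37.16423 = 46.42335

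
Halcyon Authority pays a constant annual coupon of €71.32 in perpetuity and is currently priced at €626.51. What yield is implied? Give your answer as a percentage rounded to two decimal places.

P = C/r ⇒ r = C/P = €71.32/€626.51 = 0.113837

11.38%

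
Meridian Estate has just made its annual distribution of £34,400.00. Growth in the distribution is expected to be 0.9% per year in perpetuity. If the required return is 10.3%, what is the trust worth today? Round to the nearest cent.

£369251.06

D₁ = D₀ × (1 + g) = £34,400.00 × 1.009 = £34,709.6000
Growing perpetuity: P = D₁ / (r − g) = £34,709.6000 / (0.103 − 0.009) = £369,251.06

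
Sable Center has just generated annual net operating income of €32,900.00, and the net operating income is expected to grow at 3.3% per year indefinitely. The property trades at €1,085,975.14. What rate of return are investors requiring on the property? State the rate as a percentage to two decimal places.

D₁ = €32,900.00 × 1.033 = €33,985.7000
P = D₁/(r − g) ⇒ r = D₁/P + g = €33,985.7000/€1,085,975.14 + 0.033 = 0.031295 + 0.033 = 0.064295

6.43%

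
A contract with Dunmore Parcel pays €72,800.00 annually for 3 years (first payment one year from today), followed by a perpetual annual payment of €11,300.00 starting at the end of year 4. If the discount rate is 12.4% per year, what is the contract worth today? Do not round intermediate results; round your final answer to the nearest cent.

PV of 3-year annuity: €72,800.00 × [1 − (1+0.124)^−3] / 0.124 = 173658.42257
Perpetuity value at year 3: €11,300.00 / 0.124 = 91129.03226
PV of perpetuity: 91129.03226 / (1+0.124)^3 = 64173.81007
Total PV = 173658.42257 + 64173.81007 = 237832.23264

€237832.23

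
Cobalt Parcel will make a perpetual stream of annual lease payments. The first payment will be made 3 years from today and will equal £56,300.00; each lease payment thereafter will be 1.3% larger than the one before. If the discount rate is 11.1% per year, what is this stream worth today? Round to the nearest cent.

£465429.82

Value at end of year 2: C₁ / (r − g) = £56,300.00 / (0.111 − 0.013) = £574,489.7959
Discount to today: PV = £574,489.7959 / (1 + 0.111)^2 = £574,489.7959 / 1.234321 = £465,429.82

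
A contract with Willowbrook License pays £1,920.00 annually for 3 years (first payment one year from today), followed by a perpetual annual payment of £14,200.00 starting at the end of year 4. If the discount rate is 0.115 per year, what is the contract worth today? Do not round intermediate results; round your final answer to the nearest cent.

PV of 3-year annuity: £1,920.00 × [1 − (1+0.115)^−3] / 0.115 = 4651.42922
Perpetuity value at year 3: £14,200.00 / 0.115 = 123478.26087
PV of perpetuity: 123478.26087 / (1+0.115)^3 = 89077.06558
Total PV = 4651.42922 + 89077.06558 = 93728.49481

£93728.49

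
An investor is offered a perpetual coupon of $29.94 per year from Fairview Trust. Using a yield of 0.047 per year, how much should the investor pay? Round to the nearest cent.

$637.02

Level perpetuity: PV = C / r = $29.94 / 0.047 = $637.02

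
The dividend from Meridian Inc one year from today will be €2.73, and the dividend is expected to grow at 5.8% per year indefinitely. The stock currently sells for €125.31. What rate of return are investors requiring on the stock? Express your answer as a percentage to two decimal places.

7.98%

P = D₁/(r − g) ⇒ r = D₁/P + g = €2.7300/€125.31 + 0.058 = 0.021786 + 0.058 = 0.079786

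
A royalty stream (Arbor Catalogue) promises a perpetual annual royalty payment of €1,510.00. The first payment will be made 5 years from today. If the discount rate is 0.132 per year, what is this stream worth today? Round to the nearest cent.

€6966.54

Value at end of year 4: C / r = €1,510.00 / 0.132 = €11,439.3939
Discount to today: PV = €11,439.3939 / (1 + 0.132)^4 = €11,439.3939 / 1.642047 = €6,966.54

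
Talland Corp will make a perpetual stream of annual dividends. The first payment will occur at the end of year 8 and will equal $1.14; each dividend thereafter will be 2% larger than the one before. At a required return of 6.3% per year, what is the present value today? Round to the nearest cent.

$17.29

Value at end of year 7: C₁ / (r − g) = $1.14 / (0.063 − 0.02) = $26.5116
Discount to today: PV = $26.5116 / (1 + 0.063)^7 = $26.5116 / 1.533673 = $17.29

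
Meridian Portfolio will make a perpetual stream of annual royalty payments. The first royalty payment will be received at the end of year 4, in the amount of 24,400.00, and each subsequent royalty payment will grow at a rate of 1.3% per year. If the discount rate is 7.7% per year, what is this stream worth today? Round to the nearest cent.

305184.69

Value at end of year 3: C₁ / (r − g) = 24,400.00 / (0.077 − 0.013) = 381,250.0000
Discount to today: PV = 381,250.0000 / (1 + 0.077)^3 = 381,250.0000 / 1.249244 = 305,184.69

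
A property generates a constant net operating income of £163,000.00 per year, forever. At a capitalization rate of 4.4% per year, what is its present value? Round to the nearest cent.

Level perpetuity: PV = C / r = £163,000.00 / 0.044 = £3,704,545.45

£3704545.45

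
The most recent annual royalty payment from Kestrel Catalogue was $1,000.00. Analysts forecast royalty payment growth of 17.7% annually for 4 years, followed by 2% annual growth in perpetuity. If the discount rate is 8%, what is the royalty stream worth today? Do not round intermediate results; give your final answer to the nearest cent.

$28963.09

D_1 = 1177.00000
D_2 = 1385.32900
D_3 = 1630.53223
D_4 = 1919.13644
Terminal value at year 4: TV = D_4×(1+g_2)/(r−g_2) = 1957.51917/0.06 = 32625.31945
P_0 = D_1/(1+r)^1 + D_2/(1+r)^2 + D_3/(1+r)^3 + D_4/(1+r)^4 + TV/(1+r)^4
    = 1089.81481 + 1187.69633 + 1294.36906 + 1410.62257 + 23980.58375 = 28963.08653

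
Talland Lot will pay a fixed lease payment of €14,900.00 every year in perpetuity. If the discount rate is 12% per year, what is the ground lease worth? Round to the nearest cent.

€124166.67

Level perpetuity: PV = C / r = €14,900.00 / 0.12 = €124,166.67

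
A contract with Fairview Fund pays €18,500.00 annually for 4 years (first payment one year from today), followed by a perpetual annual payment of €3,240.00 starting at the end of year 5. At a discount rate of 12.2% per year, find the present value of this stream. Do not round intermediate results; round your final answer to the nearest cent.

PV of 4-year annuity: €18,500.00 × [1 − (1+0.122)^−4] / 0.122 = 55955.09141
Perpetuity value at year 4: €3,240.00 / 0.122 = 26557.37705
PV of perpetuity: 26557.37705 / (1+0.122)^4 = 16757.67455
Total PV = 55955.09141 + 16757.67455 = 72712.76596

€72712.77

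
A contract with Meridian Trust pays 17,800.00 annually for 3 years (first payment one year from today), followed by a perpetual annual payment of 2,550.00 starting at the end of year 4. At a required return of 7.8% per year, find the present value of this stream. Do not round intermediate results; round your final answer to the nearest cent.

PV of 3-year annuity: 17,800.00 × [1 − (1+0.078)^−3] / 0.078 = 46038.37534
Perpetuity value at year 3: 2,550.00 / 0.078 = 32692.30769
PV of perpetuity: 32692.30769 / (1+0.078)^3 = 26096.92246
Total PV = 46038.37534 + 26096.92246 = 72135.29780

72135.30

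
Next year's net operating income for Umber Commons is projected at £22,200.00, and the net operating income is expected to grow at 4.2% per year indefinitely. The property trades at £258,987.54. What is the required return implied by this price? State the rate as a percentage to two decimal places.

12.77%

P = D₁/(r − g) ⇒ r = D₁/P + g = £22,200.0000/£258,987.54 + 0.042 = 0.085718 + 0.042 = 0.127718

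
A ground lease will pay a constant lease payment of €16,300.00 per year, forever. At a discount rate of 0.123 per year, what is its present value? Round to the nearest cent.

Level perpetuity: PV = C / r = €16,300.00 / 0.123 = €132,520.33

€132520.33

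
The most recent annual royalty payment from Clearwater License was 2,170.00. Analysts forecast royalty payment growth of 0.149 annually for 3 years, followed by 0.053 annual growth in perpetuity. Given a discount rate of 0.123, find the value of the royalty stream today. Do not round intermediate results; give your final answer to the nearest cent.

D_1 = 2493.33000
D_2 = 2864.83617
D_3 = 3291.69676
Terminal value at year 3: TV = D_3×(1+g_2)/(r−g_2) = 3466.15669/0.07 = 49516.52411
P_0 = D_1/(1+r)^1 + D_2/(1+r)^2 + D_3/(1+r)^3 + TV/(1+r)^3
    = 2220.24043 + 2271.64403 + 2324.23775 + 34963.17648 = 41779.29869

41779.30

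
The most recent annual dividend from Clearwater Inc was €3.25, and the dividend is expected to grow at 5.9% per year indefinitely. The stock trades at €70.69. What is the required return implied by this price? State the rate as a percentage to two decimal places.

10.77%

D₁ = €3.25 × 1.059 = €3.4418
P = D₁/(r − g) ⇒ r = D₁/P + g = €3.4418/€70.69 + 0.059 = 0.048688 + 0.059 = 0.107688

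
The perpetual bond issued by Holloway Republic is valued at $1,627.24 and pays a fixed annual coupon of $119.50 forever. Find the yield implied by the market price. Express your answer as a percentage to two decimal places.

P = C/r ⇒ r = C/P = $119.50/$1,627.24 = 0.073437

7.34%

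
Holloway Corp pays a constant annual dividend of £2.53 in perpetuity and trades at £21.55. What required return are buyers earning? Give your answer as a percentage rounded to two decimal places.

11.74%

P = C/r ⇒ r = C/P = £2.53/£21.55 = 0.117401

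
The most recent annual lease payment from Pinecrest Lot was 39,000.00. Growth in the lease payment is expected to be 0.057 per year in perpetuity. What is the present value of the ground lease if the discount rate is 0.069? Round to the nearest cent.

3435250.00

D₁ = D₀ × (1 + g) = 39,000.00 × 1.057 = 41,223.0000
Growing perpetuity: P = D₁ / (r − g) = 41,223.0000 / (0.069 − 0.057) = 3,435,250.00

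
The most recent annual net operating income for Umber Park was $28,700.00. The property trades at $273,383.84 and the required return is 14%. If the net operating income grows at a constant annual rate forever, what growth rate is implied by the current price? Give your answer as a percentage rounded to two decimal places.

P = D₀(1+g)/(r−g) ⇒ P(r−g) = D₀(1+g) ⇒ g(P+D₀) = P·r − D₀
g = (P·r − D₀)/(P + D₀) = ($273,383.84×0.14 − $28,700.00) / ($273,383.84 + $28,700.00) = 0.031692

3.17%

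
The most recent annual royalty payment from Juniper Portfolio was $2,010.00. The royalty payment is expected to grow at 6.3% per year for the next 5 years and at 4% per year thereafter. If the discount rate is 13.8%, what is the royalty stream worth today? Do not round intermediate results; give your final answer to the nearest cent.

D_1 = 2136.63000
D_2 = 2271.23769
D_3 = 2414.32566
D_4 = 2566.42818
D_5 = 2728.11316
Terminal value at year 5: TV = D_5×(1+g_2)/(r−g_2) = 2837.23768/0.098 = 28951.40493
P_0 = D_1/(1+r)^1 + D_2/(1+r)^2 + D_3/(1+r)^3 + D_4/(1+r)^4 + D_5/(1+r)^5 + TV/(1+r)^5
    = 1877.53076 + 1753.79191 + 1638.20808 + 1530.24182 + 1429.39109 + 15169.04827 = 23398.21193

$23398.21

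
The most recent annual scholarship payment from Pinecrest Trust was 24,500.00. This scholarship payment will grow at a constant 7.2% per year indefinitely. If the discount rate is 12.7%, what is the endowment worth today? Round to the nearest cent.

D₁ = D₀ × (1 + g) = 24,500.00 × 1.072 = 26,264.0000
Growing perpetuity: P = D₁ / (r − g) = 26,264.0000 / (0.127 − 0.072) = 477,527.27

477527.27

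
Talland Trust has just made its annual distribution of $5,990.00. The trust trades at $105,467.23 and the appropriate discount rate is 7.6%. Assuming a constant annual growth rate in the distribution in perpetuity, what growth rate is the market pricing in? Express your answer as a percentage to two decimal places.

1.82%

P = D₀(1+g)/(r−g) ⇒ P(r−g) = D₀(1+g) ⇒ g(P+D₀) = P·r − D₀
g = (P·r − D₀)/(P + D₀) = ($105,467.23×0.076 − $5,990.00) / ($105,467.23 + $5,990.00) = 0.018173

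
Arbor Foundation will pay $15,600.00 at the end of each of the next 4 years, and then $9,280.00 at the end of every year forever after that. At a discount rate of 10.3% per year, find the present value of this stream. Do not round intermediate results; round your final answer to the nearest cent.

$110001.23

PV of 4-year annuity: $15,600.00 × [1 − (1+0.103)^−4] / 0.103 = 49130.46941
Perpetuity value at year 4: $9,280.00 / 0.103 = 90097.08738
PV of perpetuity: 90097.08738 / (1+0.103)^4 = 60870.75686
Total PV = 49130.46941 + 60870.75686 = 110001.22627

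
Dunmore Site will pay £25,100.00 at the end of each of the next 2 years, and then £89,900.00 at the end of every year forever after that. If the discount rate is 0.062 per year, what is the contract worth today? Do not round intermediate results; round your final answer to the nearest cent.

PV of 2-year annuity: £25,100.00 × [1 − (1+0.062)^−2] / 0.062 = 45889.50245
Perpetuity value at year 2: £89,900.00 / 0.062 = 1450000.00000
PV of perpetuity: 1450000.00000 / (1+0.062)^2 = 1285638.79402
Total PV = 45889.50245 + 1285638.79402 = 1331528.29647

£1331528.30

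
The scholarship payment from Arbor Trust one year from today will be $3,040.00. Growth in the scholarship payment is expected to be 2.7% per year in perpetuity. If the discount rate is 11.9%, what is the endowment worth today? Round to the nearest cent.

Growing perpetuity: P = D₁ / (r − g) = $3,040.0000 / (0.119 − 0.027) = $33,043.48

$33043.48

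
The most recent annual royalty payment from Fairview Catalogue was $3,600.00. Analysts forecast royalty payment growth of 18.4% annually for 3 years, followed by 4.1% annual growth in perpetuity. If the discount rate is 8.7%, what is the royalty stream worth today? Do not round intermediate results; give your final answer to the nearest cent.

D_1 = 4262.40000
D_2 = 5046.68160
D_3 = 5975.27101
Terminal value at year 3: TV = D_3×(1+g_2)/(r−g_2) = 6220.25713/0.046 = 135222.98100
P_0 = D_1/(1+r)^1 + D_2/(1+r)^2 + D_3/(1+r)^3 + TV/(1+r)^3
    = 3921.25115 + 4271.16961 + 4652.31354 + 105283.87806 = 118128.61235

$118128.61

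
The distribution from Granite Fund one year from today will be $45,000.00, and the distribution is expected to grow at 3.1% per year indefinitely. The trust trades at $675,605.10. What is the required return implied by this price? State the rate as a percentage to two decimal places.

9.76%

P = D₁/(r − g) ⇒ r = D₁/P + g = $45,000.0000/$675,605.10 + 0.031 = 0.066607 + 0.031 = 0.097607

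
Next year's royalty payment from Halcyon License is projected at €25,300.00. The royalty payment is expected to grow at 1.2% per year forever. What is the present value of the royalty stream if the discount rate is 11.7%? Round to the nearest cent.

Growing perpetuity: P = D₁ / (r − g) = €25,300.0000 / (0.117 − 0.012) = €240,952.38

€240952.38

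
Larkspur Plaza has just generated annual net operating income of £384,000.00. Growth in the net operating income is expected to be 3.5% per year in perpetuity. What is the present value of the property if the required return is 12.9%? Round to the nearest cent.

£4228085.11

D₁ = D₀ × (1 + g) = £384,000.00 × 1.035 = £397,440.0000
Growing perpetuity: P = D₁ / (r − g) = £397,440.0000 / (0.129 − 0.035) = £4,228,085.11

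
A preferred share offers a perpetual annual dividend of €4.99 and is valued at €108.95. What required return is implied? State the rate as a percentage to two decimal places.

P = C/r ⇒ r = C/P = €4.99/€108.95 = 0.045801

4.58%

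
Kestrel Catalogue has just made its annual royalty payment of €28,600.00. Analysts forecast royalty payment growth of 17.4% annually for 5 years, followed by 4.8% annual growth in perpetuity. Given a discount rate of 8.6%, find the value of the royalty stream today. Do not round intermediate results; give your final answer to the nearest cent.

D_1 = 33576.40000
D_2 = 39418.69360
D_3 = 46277.54629
D_4 = 54329.83934
D_5 = 63783.23139
Terminal value at year 5: TV = D_5×(1+g_2)/(r−g_2) = 66844.82649/0.038 = 1759074.38137
P_0 = D_1/(1+r)^1 + D_2/(1+r)^2 + D_3/(1+r)^3 + D_4/(1+r)^4 + D_5/(1+r)^5 + TV/(1+r)^5
    = 30917.49540 + 33422.78047 + 36131.07208 + 39058.82009 + 42223.80735 + 1164488.16074 = 1346242.13613

€1346242.14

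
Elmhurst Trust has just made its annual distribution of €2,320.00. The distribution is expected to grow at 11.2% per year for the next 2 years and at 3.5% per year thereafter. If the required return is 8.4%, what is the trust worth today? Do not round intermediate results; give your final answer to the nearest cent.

€56389.68

D_1 = 2579.84000
D_2 = 2868.78208
Terminal value at year 2: TV = D_2×(1+g_2)/(r−g_2) = 2969.18945/0.049 = 60595.70312
P_0 = D_1/(1+r)^1 + D_2/(1+r)^2 + TV/(1+r)^2
    = 2379.92620 + 2441.40031 + 51568.35344 = 56389.67995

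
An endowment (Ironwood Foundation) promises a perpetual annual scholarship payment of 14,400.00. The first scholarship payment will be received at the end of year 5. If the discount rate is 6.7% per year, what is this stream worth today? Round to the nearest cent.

Value at end of year 4: C / r = 14,400.00 / 0.067 = 214,925.3731
Discount to today: PV = 214,925.3731 / (1 + 0.067)^4 = 214,925.3731 / 1.296157 = 165,817.37

165817.37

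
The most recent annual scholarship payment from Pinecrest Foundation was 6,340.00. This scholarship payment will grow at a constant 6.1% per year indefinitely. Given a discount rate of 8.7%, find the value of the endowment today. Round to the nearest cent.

D₁ = D₀ × (1 + g) = 6,340.00 × 1.061 = 6,726.7400
Growing perpetuity: P = D₁ / (r − g) = 6,726.7400 / (0.087 − 0.061) = 258,720.77

258720.77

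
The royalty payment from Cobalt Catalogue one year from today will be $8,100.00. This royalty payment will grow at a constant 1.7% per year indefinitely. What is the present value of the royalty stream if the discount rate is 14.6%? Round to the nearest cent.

$62790.70

Growing perpetuity: P = D₁ / (r − g) = $8,100.0000 / (0.146 − 0.017) = $62,790.70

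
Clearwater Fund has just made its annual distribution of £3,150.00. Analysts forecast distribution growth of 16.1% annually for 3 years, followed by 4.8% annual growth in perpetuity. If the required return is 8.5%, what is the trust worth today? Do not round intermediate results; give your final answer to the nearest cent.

£120151.22

D_1 = 3657.15000
D_2 = 4245.95115
D_3 = 4929.54929
Terminal value at year 3: TV = D_3×(1+g_2)/(r−g_2) = 5166.16765/0.037 = 139626.15273
P_0 = D_1/(1+r)^1 + D_2/(1+r)^2 + D_3/(1+r)^3 + TV/(1+r)^3
    = 3370.64516 + 3606.74565 + 3859.38406 + 109314.44572 = 120151.22059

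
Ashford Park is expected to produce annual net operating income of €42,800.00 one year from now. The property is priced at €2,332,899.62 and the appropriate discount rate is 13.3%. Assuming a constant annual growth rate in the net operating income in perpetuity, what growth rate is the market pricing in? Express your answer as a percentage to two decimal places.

11.47%

P = D₁/(r−g) ⇒ g = r − D₁/P = 0.133 − €42,800.00/€2,332,899.62 = 0.114654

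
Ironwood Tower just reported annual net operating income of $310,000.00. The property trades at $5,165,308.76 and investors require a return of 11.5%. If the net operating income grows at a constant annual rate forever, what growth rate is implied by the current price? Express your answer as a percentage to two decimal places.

P = D₀(1+g)/(r−g) ⇒ P(r−g) = D₀(1+g) ⇒ g(P+D₀) = P·r − D₀
g = (P·r − D₀)/(P + D₀) = ($5,165,308.76×0.115 − $310,000.00) / ($5,165,308.76 + $310,000.00) = 0.051871

5.19%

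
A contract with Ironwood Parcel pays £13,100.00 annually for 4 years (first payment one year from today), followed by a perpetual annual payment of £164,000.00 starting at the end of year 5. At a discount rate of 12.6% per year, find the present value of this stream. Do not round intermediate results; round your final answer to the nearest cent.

PV of 4-year annuity: £13,100.00 × [1 − (1+0.126)^−4] / 0.126 = 39291.65290
Perpetuity value at year 4: £164,000.00 / 0.126 = 1301587.30159
PV of perpetuity: 1301587.30159 / (1+0.126)^4 = 809691.79964
Total PV = 39291.65290 + 809691.79964 = 848983.45254

£848983.45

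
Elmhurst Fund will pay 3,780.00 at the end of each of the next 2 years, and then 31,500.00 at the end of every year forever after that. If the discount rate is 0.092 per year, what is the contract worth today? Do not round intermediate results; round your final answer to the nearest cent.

293760.70

PV of 2-year annuity: 3,780.00 × [1 − (1+0.092)^−2] / 0.092 = 6631.44548
Perpetuity value at year 2: 31,500.00 / 0.092 = 342391.30435
PV of perpetuity: 342391.30435 / (1+0.092)^2 = 287129.25870
Total PV = 6631.44548 + 287129.25870 = 293760.70418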